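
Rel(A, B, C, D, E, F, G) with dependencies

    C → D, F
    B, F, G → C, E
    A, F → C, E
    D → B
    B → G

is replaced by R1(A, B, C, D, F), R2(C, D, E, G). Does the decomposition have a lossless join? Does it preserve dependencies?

lossless but not dependency-preserving

Lossless test: (C, D)⁺ = {B, C, D, E, F, G}, which contains all of one fragment — lossless.
Dependency preservation: the restricted closure of {B} across the fragments never reaches {G}, so B → G cannot be enforced without a join — not preserved.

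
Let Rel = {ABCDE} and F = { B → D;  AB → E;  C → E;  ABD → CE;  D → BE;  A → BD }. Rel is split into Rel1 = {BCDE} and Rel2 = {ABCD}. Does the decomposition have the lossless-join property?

Yes

Common attributes: Rel1 ∩ Rel2 = {BCD}.
Closure of {BCD}: C → E applies, adding E. So (BCD)⁺ = {BCDE}.
This closure contains every attribute of Rel1, so Rel1 ∩ Rel2 → Rel1. The join is lossless.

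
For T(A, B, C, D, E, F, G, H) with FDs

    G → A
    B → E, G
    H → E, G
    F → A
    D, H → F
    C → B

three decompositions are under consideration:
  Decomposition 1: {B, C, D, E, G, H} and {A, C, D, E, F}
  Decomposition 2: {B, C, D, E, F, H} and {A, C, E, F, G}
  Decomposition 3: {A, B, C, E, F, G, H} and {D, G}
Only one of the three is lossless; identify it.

Decomposition 2

Decomposition 1: common = {C, D, E}, closure = {A, B, C, D, E, G} → lossy.
Decomposition 2: common = {C, E, F}, closure = {A, B, C, E, F, G} → lossless.
Decomposition 3: common = {G}, closure = {A, G} → lossy.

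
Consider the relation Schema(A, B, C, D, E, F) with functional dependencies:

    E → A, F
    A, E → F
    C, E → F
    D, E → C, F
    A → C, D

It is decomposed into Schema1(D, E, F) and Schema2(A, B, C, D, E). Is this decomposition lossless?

Common attributes: Schema1 ∩ Schema2 = {D, E}.
Closure of {D, E}: E → A, F applies, adding A, F; D, E → C, F applies, adding C. So (D, E)⁺ = {A, C, D, E, F}.
This closure contains every attribute of Schema1, so Schema1 ∩ Schema2 → Schema1. The join is lossless.

Yes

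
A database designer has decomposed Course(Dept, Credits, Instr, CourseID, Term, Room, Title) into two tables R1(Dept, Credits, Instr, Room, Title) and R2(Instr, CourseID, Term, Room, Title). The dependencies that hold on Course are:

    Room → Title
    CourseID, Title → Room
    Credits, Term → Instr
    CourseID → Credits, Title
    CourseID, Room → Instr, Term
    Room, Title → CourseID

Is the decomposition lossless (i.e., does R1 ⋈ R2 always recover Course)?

Yes

Common attributes: R1 ∩ R2 = {Instr, Room, Title}.
Closure of {Instr, Room, Title}: Room, Title → CourseID applies, adding CourseID; CourseID → Credits, Title applies, adding Credits; CourseID, Room → Instr, Term applies, adding Term. So (Instr, Room, Title)⁺ = {Credits, Instr, CourseID, Term, Room, Title}.
This closure contains every attribute of R2, so R1 ∩ R2 → R2. The join is lossless.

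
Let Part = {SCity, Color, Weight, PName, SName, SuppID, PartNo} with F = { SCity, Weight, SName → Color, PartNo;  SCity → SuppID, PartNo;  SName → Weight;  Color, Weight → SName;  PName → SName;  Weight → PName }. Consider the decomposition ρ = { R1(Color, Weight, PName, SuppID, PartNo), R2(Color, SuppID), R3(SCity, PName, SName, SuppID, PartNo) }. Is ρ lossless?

No

Chase test. Columns are SCity, Color, Weight, PName, SName, SuppID, PartNo; row i has aⱼ where attribute j ∈ Ri, else bᵢⱼ.
Initial tableau (one row per fragment):
  row 1: b11 a2 a3 a4 b15 a6 a7
  row 2: b21 a2 b23 b24 b25 a6 b27
  row 3: a1 b32 b33 a4 a5 a6 a7
Rows 1 and 3 agree on PName; apply PName→SName and equate their SName entries.
Rows 1 and 3 agree on SName; apply SName→Weight and equate their Weight entries.
No row becomes fully distinguished — the join is lossy.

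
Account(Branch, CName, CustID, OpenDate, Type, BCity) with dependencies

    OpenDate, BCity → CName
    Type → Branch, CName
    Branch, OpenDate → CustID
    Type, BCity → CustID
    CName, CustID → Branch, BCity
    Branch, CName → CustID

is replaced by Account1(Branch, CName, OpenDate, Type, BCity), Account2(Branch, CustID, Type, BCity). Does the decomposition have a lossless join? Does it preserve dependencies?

Lossless test: (Branch, Type, BCity)⁺ = {Branch, CName, CustID, Type, BCity}, which contains all of one fragment — lossless.
Dependency preservation: the restricted closure of {Branch, OpenDate} across the fragments never reaches {CustID}, so Branch, OpenDate → CustID cannot be enforced without a join — not preserved.

lossless but not dependency-preserving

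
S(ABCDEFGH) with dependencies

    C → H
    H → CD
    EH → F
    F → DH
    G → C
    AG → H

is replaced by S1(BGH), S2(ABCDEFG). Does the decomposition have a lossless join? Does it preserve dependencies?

lossless but not dependency-preserving

Lossless test: (BG)⁺ = {BCDGH}, which contains all of one fragment — lossless.
Dependency preservation: the restricted closure of {C} across the fragments never reaches {H}, so C → H cannot be enforced without a join — not preserved.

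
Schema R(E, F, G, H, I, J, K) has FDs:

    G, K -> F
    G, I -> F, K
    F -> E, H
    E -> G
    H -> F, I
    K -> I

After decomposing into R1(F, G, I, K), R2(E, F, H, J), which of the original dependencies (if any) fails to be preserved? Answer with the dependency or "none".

E -> G

Check E → G: no single fragment contains all of {E, G}, and the restricted closure of {E} across the fragments never reaches {G}.
G, K → F is preserved.
G, I → F, K is preserved.
F → E, H is preserved.
H → F, I is preserved.
K → I is preserved.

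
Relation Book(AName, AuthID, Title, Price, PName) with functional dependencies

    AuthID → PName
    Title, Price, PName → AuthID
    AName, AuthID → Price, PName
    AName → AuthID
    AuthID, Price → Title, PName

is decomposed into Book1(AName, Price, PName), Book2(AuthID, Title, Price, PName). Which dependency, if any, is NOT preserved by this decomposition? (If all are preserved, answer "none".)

Check AName → AuthID: no single fragment contains all of {AName, AuthID}, and the restricted closure of {AName} across the fragments never reaches {AuthID}.
AuthID → PName is preserved.
Title, Price, PName → AuthID is preserved.
AName, AuthID → Price, PName is preserved.
AuthID, Price → Title, PName is preserved.

AName → AuthID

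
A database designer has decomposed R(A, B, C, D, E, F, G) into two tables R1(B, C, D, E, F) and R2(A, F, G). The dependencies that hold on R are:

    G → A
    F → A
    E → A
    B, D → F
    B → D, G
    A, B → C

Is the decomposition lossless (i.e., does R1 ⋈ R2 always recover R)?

Common attributes: R1 ∩ R2 = {F}.
Closure of {F}: F → A applies, adding A. So (F)⁺ = {A, F}.
The closure contains neither all of R1 = {B, C, D, E, F} nor all of R2 = {A, F, G}, so the common attributes are not a superkey of either fragment. The join is lossy.

No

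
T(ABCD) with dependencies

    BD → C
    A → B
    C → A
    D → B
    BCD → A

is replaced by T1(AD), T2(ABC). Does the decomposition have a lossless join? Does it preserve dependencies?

lossy and not dependency-preserving

Lossless test: (A)⁺ = {AB}, which is a superkey of neither fragment — lossy.
Dependency preservation: the restricted closure of {BD} across the fragments never reaches {C}, so BD → C cannot be enforced without a join — not preserved.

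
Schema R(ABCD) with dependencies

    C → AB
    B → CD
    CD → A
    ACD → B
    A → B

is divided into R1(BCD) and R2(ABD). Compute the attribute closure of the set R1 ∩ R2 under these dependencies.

R1 ∩ R2 = {BD}.
B → CD applies, adding C
CD → A applies, adding A
Closure: {ABCD}.

ABCD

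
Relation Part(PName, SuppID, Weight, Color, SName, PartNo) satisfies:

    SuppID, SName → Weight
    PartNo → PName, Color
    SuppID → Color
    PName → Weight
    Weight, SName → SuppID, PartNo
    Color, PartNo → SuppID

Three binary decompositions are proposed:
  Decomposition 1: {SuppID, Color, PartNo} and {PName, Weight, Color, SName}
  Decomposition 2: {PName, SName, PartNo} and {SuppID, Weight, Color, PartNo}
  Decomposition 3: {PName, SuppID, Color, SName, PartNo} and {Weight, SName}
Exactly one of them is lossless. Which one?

Decomposition 1: common = {Color}, closure = {Color} → lossy.
Decomposition 2: common = {PartNo}, closure = {PName, SuppID, Weight, Color, PartNo} → lossless.
Decomposition 3: common = {SName}, closure = {SName} → lossy.

Decomposition 2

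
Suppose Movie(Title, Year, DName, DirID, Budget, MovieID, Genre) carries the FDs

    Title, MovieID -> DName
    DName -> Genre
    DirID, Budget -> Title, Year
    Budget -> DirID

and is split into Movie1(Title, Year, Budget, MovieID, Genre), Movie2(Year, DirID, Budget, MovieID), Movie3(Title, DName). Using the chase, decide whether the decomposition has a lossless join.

No

Chase test. Columns are Title, Year, DName, DirID, Budget, MovieID, Genre; row i has aⱼ where attribute j ∈ Moviei, else bᵢⱼ.
Initial tableau (one row per fragment):
  row 1: a1 a2 b13 b14 a5 a6 a7
  row 2: b21 a2 b23 a4 a5 a6 b27
  row 3: a1 b32 a3 b34 b35 b36 b37
Rows 1 and 2 agree on Budget; apply Budget→DirID and equate their DirID entries.
Rows 1 and 2 agree on DirID, Budget; apply DirID, Budget→Title, Year and equate their Title, Year entries.
Rows 1 and 2 agree on Title, MovieID; apply Title, MovieID→DName and equate their DName entries.
Rows 1 and 2 agree on DName; apply DName→Genre and equate their Genre entries.
No row becomes fully distinguished — the join is lossy.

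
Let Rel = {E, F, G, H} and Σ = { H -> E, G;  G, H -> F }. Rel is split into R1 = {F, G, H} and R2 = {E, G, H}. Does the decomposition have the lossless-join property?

Yes

Common attributes: R1 ∩ R2 = {G, H}.
Closure of {G, H}: H → E, G applies, adding E; G, H → F applies, adding F. So (G, H)⁺ = {E, F, G, H}.
This closure contains every attribute of R1, so R1 ∩ R2 → R1. The join is lossless.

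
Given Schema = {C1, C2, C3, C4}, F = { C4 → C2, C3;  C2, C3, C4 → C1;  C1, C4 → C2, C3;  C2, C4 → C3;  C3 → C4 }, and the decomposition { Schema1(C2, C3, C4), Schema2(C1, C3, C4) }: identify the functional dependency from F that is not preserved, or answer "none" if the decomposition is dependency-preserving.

none

C4 → C2, C3 lies within Schema1.
C2, C3, C4 → C1: restricted closure across fragments reaches C1.
C1, C4 → C2, C3: restricted closure across fragments reaches C2, C3.
C2, C4 → C3 lies within Schema1.
C3 → C4 lies within Schema1.
Every dependency is enforceable on the fragments, so the decomposition is dependency-preserving.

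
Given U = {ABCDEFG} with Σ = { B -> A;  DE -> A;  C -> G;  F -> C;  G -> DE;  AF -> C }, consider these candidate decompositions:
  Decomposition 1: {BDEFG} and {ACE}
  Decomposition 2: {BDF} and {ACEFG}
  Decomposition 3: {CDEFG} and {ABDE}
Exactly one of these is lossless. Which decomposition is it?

Decomposition 1: common = {E}, closure = {E} → lossy.
Decomposition 2: common = {F}, closure = {ACDEFG} → lossless.
Decomposition 3: common = {DE}, closure = {ADE} → lossy.

Decomposition 2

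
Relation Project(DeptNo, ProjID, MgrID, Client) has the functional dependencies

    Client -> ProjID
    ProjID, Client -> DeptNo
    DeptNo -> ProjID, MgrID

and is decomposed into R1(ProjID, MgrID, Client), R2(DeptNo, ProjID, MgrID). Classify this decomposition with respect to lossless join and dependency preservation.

Lossless test: (ProjID, MgrID)⁺ = {ProjID, MgrID}, which is a superkey of neither fragment — lossy.
Dependency preservation: the restricted closure of {ProjID, Client} across the fragments never reaches {DeptNo}, so ProjID, Client → DeptNo cannot be enforced without a join — not preserved.

lossy and not dependency-preserving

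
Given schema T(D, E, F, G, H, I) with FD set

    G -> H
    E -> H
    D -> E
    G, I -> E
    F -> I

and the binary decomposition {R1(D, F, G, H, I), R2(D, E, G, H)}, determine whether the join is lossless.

Yes

Common attributes: R1 ∩ R2 = {D, G, H}.
Closure of {D, G, H}: D → E applies, adding E. So (D, G, H)⁺ = {D, E, G, H}.
This closure contains every attribute of R2, so R1 ∩ R2 → R2. The join is lossless.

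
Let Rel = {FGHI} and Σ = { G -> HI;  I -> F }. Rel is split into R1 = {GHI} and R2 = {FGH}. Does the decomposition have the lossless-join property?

Common attributes: R1 ∩ R2 = {GH}.
Closure of {GH}: G → HI applies, adding I; I → F applies, adding F. So (GH)⁺ = {FGHI}.
This closure contains every attribute of R1, so R1 ∩ R2 → R1. The join is lossless.

Yes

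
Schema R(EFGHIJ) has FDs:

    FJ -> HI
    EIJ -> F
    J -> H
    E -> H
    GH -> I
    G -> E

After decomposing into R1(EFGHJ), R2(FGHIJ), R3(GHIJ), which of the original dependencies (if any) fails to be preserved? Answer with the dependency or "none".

Check EIJ → F: no single fragment contains all of {EFIJ}, and the restricted closure of {EIJ} across the fragments never reaches {F}.
FJ → HI is preserved.
J → H is preserved.
E → H is preserved.
GH → I is preserved.
G → E is preserved.

EIJ -> F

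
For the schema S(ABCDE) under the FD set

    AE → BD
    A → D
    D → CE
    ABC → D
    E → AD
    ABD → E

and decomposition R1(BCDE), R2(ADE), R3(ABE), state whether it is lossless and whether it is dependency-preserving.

lossless and dependency-preserving

Lossless test (chase): Rows 2 and 3 agree on AE; apply AE→BD and equate their BD entries. Rows 1 and 2 agree on D; apply D→CE and equate their CE entries. Rows 1 and 3 agree on D; apply D→CE and equate their CE entries. Rows 1 and 2 agree on E; apply E→AD and equate their AD entries. Row 1 is now all distinguished symbols — the join is lossless.
Dependency preservation: AE → BD; ABC → D; ABD → E are not contained in any single fragment, but the restricted closure of each left-hand side across the fragments still reaches the right-hand side; the remaining FDs each lie inside some fragment. All dependencies are preserved.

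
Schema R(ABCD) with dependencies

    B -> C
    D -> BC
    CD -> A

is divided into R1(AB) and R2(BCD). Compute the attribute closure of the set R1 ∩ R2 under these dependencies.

BC

R1 ∩ R2 = {B}.
B → C applies, adding C
Closure: {BC}.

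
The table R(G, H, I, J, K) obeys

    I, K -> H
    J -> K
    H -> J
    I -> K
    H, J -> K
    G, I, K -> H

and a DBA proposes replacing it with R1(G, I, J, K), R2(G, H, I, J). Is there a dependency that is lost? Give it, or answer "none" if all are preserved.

I, K → H: restricted closure across fragments reaches H.
J → K lies within R1.
H → J lies within R2.
I → K lies within R1.
H, J → K: restricted closure across fragments reaches K.
G, I, K → H: restricted closure across fragments reaches H.
Every dependency is enforceable on the fragments, so the decomposition is dependency-preserving.

none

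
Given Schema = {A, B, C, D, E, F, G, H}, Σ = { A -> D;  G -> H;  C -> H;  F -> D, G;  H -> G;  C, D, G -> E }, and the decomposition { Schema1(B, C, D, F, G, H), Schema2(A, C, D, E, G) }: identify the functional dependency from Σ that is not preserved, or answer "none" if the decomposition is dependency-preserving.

A → D lies within Schema2.
G → H lies within Schema1.
C → H lies within Schema1.
F → D, G lies within Schema1.
H → G lies within Schema1.
C, D, G → E lies within Schema2.
Every dependency is enforceable on the fragments, so the decomposition is dependency-preserving.

none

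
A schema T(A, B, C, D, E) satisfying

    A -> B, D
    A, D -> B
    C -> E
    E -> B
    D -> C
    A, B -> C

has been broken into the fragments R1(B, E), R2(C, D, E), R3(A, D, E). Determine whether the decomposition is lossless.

Yes

Chase test. Columns are A, B, C, D, E; row i has aⱼ where attribute j ∈ Ri, else bᵢⱼ.
Initial tableau (one row per fragment):
  row 1: b11 a2 b13 b14 a5
  row 2: b21 b22 a3 a4 a5
  row 3: a1 b32 b33 a4 a5
Rows 1 and 2 agree on E; apply E→B and equate their B entries.
Rows 1 and 3 agree on E; apply E→B and equate their B entries.
Rows 2 and 3 agree on D; apply D→C and equate their C entries.
Row 3 is now all distinguished symbols — the join is lossless.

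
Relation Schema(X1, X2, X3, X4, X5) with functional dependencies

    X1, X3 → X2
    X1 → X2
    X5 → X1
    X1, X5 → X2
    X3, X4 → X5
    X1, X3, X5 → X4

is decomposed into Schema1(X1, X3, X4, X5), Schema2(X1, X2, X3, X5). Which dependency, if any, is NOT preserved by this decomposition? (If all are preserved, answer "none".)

none

X1, X3 → X2 lies within Schema2.
X1 → X2 lies within Schema2.
X5 → X1 lies within Schema1.
X1, X5 → X2 lies within Schema2.
X3, X4 → X5 lies within Schema1.
X1, X3, X5 → X4 lies within Schema1.
Every dependency is enforceable on the fragments, so the decomposition is dependency-preserving.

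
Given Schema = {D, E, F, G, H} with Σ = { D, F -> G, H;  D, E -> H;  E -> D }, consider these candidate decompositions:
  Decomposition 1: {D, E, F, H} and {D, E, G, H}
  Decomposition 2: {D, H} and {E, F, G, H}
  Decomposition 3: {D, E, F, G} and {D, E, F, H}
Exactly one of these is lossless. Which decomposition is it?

Decomposition 3

Decomposition 1: common = {D, E, H}, closure = {D, E, H} → lossy.
Decomposition 2: common = {H}, closure = {H} → lossy.
Decomposition 3: common = {D, E, F}, closure = {D, E, F, G, H} → lossless.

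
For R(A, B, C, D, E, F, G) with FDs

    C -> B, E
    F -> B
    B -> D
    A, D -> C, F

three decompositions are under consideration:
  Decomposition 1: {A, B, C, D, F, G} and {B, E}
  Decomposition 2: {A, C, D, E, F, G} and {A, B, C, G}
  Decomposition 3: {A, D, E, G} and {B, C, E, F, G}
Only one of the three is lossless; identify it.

Decomposition 2

Decomposition 1: common = {B}, closure = {B, D} → lossy.
Decomposition 2: common = {A, C, G}, closure = {A, B, C, D, E, F, G} → lossless.
Decomposition 3: common = {E, G}, closure = {E, G} → lossy.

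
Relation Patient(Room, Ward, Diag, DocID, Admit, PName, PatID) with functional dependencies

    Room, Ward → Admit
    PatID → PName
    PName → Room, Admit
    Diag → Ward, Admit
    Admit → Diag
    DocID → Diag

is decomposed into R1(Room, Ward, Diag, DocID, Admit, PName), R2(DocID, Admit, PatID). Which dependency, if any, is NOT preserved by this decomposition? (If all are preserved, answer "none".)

Check PatID → PName: no single fragment contains all of {PName, PatID}, and the restricted closure of {PatID} across the fragments never reaches {PName}.
Room, Ward → Admit is preserved.
PName → Room, Admit is preserved.
Diag → Ward, Admit is preserved.
Admit → Diag is preserved.
DocID → Diag is preserved.

PatID → PName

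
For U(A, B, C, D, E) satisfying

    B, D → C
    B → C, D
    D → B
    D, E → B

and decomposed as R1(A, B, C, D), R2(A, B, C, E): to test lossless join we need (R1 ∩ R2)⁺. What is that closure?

R1 ∩ R2 = {A, B, C}.
B → C, D applies, adding D
Closure: {A, B, C, D}.

A, B, C, D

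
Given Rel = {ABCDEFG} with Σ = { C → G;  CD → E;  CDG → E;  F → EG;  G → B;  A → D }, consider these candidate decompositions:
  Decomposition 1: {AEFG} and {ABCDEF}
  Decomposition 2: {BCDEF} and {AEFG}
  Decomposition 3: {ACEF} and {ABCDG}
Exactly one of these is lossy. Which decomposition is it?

Decomposition 1: common = {AEF}, closure = {ABDEFG} → lossless.
Decomposition 2: common = {EF}, closure = {BEFG} → lossy.
Decomposition 3: common = {AC}, closure = {ABCDEG} → lossless.

Decomposition 2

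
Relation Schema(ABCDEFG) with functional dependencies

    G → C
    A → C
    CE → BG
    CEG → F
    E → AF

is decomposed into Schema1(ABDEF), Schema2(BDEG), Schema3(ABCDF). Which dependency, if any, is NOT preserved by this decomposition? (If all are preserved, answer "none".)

Check G → C: no single fragment contains all of {CG}, and the restricted closure of {G} across the fragments never reaches {C}.
A → C is preserved.
CE → BG is preserved.
CEG → F is preserved.
E → AF is preserved.

G → C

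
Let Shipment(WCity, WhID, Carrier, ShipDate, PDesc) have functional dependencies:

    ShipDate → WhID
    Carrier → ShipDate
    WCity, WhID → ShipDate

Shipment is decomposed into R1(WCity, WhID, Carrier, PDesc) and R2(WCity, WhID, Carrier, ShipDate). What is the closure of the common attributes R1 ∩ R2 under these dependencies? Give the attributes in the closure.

R1 ∩ R2 = {WCity, WhID, Carrier}.
Carrier → ShipDate applies, adding ShipDate
Closure: {WCity, WhID, Carrier, ShipDate}.

WCity, WhID, Carrier, ShipDate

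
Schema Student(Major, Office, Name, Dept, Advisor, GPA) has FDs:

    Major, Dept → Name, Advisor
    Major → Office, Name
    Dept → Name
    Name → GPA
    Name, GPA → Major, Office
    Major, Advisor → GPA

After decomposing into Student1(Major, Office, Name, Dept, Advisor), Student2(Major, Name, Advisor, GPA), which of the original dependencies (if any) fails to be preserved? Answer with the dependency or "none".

Major, Dept → Name, Advisor lies within Student1.
Major → Office, Name lies within Student1.
Dept → Name lies within Student1.
Name → GPA lies within Student2.
Name, GPA → Major, Office: restricted closure across fragments reaches Major, Office.
Major, Advisor → GPA lies within Student2.
Every dependency is enforceable on the fragments, so the decomposition is dependency-preserving.

none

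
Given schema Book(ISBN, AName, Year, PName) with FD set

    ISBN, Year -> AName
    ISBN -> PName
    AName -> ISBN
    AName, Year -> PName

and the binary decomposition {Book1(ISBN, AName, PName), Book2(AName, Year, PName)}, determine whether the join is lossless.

Yes

Common attributes: Book1 ∩ Book2 = {AName, PName}.
Closure of {AName, PName}: AName → ISBN applies, adding ISBN. So (AName, PName)⁺ = {ISBN, AName, PName}.
This closure contains every attribute of Book1, so Book1 ∩ Book2 → Book1. The join is lossless.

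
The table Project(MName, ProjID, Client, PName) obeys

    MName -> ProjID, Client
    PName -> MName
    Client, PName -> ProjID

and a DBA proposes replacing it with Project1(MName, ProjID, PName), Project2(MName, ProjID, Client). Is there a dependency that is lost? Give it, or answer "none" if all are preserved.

MName → ProjID, Client lies within Project2.
PName → MName lies within Project1.
Client, PName → ProjID: restricted closure across fragments reaches ProjID.
Every dependency is enforceable on the fragments, so the decomposition is dependency-preserving.

none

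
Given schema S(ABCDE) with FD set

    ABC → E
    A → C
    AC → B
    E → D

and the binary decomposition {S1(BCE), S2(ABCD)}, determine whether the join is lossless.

Common attributes: S1 ∩ S2 = {BC}.
No dependency enlarges {BC}, so (BC)⁺ = {BC}.
The closure contains neither all of S1 = {BCE} nor all of S2 = {ABCD}, so the common attributes are not a superkey of either fragment. The join is lossy.

No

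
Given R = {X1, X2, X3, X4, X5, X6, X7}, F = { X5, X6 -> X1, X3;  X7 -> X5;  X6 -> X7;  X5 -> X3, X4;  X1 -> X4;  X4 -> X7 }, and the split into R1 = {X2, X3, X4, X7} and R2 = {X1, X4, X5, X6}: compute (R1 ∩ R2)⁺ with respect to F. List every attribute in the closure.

X3, X4, X5, X7

R1 ∩ R2 = {X4}.
X4 → X7 applies, adding X7
X7 → X5 applies, adding X5
X5 → X3, X4 applies, adding X3
Closure: {X3, X4, X5, X7}.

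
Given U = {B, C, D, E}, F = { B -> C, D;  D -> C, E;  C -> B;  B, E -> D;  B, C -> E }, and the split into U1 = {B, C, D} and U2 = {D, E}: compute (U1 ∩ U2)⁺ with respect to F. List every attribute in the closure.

B, C, D, E

U1 ∩ U2 = {D}.
D → C, E applies, adding C, E
C → B applies, adding B
Closure: {B, C, D, E}.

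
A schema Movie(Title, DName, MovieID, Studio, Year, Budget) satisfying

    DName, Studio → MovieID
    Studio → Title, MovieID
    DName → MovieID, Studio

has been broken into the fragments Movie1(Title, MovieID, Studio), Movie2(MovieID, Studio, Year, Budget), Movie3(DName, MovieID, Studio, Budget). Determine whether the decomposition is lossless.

No

Chase test. Columns are Title, DName, MovieID, Studio, Year, Budget; row i has aⱼ where attribute j ∈ Moviei, else bᵢⱼ.
Initial tableau (one row per fragment):
  row 1: a1 b12 a3 a4 b15 b16
  row 2: b21 b22 a3 a4 a5 a6
  row 3: b31 a2 a3 a4 b35 a6
Rows 1 and 2 agree on Studio; apply Studio→Title, MovieID and equate their Title, MovieID entries.
Rows 1 and 3 agree on Studio; apply Studio→Title, MovieID and equate their Title, MovieID entries.
No row becomes fully distinguished — the join is lossy.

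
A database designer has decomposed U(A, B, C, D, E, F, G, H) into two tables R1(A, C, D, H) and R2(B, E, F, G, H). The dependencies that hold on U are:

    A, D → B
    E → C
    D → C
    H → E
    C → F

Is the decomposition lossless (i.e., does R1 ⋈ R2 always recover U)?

No

Common attributes: R1 ∩ R2 = {H}.
Closure of {H}: H → E applies, adding E; E → C applies, adding C; C → F applies, adding F. So (H)⁺ = {C, E, F, H}.
The closure contains neither all of R1 = {A, C, D, H} nor all of R2 = {B, E, F, G, H}, so the common attributes are not a superkey of either fragment. The join is lossy.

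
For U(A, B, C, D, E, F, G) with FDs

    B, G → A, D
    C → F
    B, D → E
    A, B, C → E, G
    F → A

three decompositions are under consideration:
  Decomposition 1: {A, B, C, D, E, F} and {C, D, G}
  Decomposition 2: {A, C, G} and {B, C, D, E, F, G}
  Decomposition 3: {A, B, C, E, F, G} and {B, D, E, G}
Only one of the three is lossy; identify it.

Decomposition 1

Decomposition 1: common = {C, D}, closure = {A, C, D, F} → lossy.
Decomposition 2: common = {C, G}, closure = {A, C, F, G} → lossless.
Decomposition 3: common = {B, E, G}, closure = {A, B, D, E, G} → lossless.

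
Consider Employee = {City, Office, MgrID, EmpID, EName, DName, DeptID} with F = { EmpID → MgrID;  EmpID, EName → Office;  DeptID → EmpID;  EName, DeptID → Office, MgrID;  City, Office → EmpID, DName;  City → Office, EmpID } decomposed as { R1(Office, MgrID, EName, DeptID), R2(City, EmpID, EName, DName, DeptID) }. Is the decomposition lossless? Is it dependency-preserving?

Lossless test: (EName, DeptID)⁺ = {Office, MgrID, EmpID, EName, DeptID}, which contains all of one fragment — lossless.
Dependency preservation: the restricted closure of {EmpID} across the fragments never reaches {MgrID}, so EmpID → MgrID cannot be enforced without a join — not preserved.

lossless but not dependency-preserving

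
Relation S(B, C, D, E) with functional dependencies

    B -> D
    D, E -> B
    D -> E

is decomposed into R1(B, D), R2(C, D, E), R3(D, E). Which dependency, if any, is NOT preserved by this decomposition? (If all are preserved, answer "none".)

none

B → D lies within R1.
D, E → B: restricted closure across fragments reaches B.
D → E lies within R2.
Every dependency is enforceable on the fragments, so the decomposition is dependency-preserving.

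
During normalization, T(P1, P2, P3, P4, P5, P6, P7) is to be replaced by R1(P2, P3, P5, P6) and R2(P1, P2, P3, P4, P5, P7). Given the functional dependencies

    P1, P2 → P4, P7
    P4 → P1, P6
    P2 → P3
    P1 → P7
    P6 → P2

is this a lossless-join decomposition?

No

Common attributes: R1 ∩ R2 = {P2, P3, P5}.
No dependency enlarges {P2, P3, P5}, so (P2, P3, P5)⁺ = {P2, P3, P5}.
The closure contains neither all of R1 = {P2, P3, P5, P6} nor all of R2 = {P1, P2, P3, P4, P5, P7}, so the common attributes are not a superkey of either fragment. The join is lossy.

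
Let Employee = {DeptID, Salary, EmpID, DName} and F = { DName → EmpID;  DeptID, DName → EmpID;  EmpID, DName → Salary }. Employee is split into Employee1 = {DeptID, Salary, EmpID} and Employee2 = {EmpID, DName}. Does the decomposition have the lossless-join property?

Common attributes: Employee1 ∩ Employee2 = {EmpID}.
No dependency enlarges {EmpID}, so (EmpID)⁺ = {EmpID}.
The closure contains neither all of Employee1 = {DeptID, Salary, EmpID} nor all of Employee2 = {EmpID, DName}, so the common attributes are not a superkey of either fragment. The join is lossy.

No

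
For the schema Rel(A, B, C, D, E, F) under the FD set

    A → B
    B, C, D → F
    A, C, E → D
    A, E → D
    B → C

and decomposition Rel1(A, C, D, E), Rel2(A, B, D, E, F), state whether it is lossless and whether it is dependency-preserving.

Lossless test: (A, D, E)⁺ = {A, B, C, D, E, F}, which contains all of one fragment — lossless.
Dependency preservation: the restricted closure of {B} across the fragments never reaches {C}, so B → C cannot be enforced without a join — not preserved.

lossless but not dependency-preserving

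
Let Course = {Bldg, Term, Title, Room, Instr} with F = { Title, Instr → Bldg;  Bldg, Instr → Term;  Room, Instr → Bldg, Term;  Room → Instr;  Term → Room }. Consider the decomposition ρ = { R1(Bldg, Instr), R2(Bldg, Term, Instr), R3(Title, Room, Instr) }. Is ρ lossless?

Chase test. Columns are Bldg, Term, Title, Room, Instr; row i has aⱼ where attribute j ∈ Ri, else bᵢⱼ.
Initial tableau (one row per fragment):
  row 1: a1 b12 b13 b14 a5
  row 2: a1 a2 b23 b24 a5
  row 3: b31 b32 a3 a4 a5
Rows 1 and 2 agree on Bldg, Instr; apply Bldg, Instr→Term and equate their Term entries.
Rows 1 and 2 agree on Term; apply Term→Room and equate their Room entries.
No row becomes fully distinguished — the join is lossy.

No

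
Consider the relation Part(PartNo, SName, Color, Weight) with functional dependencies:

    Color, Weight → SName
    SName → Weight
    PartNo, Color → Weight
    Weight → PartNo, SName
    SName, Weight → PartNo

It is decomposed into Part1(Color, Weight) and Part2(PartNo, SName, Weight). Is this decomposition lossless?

Yes

Common attributes: Part1 ∩ Part2 = {Weight}.
Closure of {Weight}: Weight → PartNo, SName applies, adding PartNo, SName. So (Weight)⁺ = {PartNo, SName, Weight}.
This closure contains every attribute of Part2, so Part1 ∩ Part2 → Part2. The join is lossless.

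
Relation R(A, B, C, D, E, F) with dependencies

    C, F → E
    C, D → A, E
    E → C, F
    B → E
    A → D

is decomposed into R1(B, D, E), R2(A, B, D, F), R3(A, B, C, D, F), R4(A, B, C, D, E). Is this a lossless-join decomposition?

Yes

Chase test. Columns are A, B, C, D, E, F; row i has aⱼ where attribute j ∈ Ri, else bᵢⱼ.
Initial tableau (one row per fragment):
  row 1: b11 a2 b13 a4 a5 b16
  row 2: a1 a2 b23 a4 b25 a6
  row 3: a1 a2 a3 a4 b35 a6
  row 4: a1 a2 a3 a4 a5 b46
Rows 3 and 4 agree on C, D; apply C, D→A, E and equate their A, E entries.
Rows 1 and 3 agree on E; apply E→C, F and equate their C, F entries.
Rows 1 and 4 agree on E; apply E→C, F and equate their C, F entries.
Rows 1 and 2 agree on B; apply B→E and equate their E entries.
Rows 1 and 3 agree on C, D; apply C, D→A, E and equate their A, E entries.
Rows 1 and 2 agree on E; apply E→C, F and equate their C, F entries.
Row 1 is now all distinguished symbols — the join is lossless.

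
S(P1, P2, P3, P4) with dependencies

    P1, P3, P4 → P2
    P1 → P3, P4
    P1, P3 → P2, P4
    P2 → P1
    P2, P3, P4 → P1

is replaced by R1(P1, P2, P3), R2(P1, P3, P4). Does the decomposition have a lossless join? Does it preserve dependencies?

Lossless test: (P1, P3)⁺ = {P1, P2, P3, P4}, which contains all of one fragment — lossless.
Dependency preservation: P1, P3, P4 → P2; P1, P3 → P2, P4; P2, P3, P4 → P1 are not contained in any single fragment, but the restricted closure of each left-hand side across the fragments still reaches the right-hand side; the remaining FDs each lie inside some fragment. All dependencies are preserved.

lossless and dependency-preserving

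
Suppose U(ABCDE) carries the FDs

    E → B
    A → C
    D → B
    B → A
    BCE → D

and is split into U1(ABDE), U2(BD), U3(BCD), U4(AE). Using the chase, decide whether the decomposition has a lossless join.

Chase test. Columns are ABCDE; row i has aⱼ where attribute j ∈ Ui, else bᵢⱼ.
Initial tableau (one row per fragment):
  row 1: a1 a2 b13 a4 a5
  row 2: b21 a2 b23 a4 b25
  row 3: b31 a2 a3 a4 b35
  row 4: a1 b42 b43 b44 a5
Rows 1 and 4 agree on E; apply E→B and equate their B entries.
Rows 1 and 4 agree on A; apply A→C and equate their C entries.
Rows 1 and 2 agree on B; apply B→A and equate their A entries.
Rows 1 and 3 agree on B; apply B→A and equate their A entries.
Rows 1 and 4 agree on BCE; apply BCE→D and equate their D entries.
Rows 1 and 2 agree on A; apply A→C and equate their C entries.
Rows 1 and 3 agree on A; apply A→C and equate their C entries.
Row 1 is now all distinguished symbols — the join is lossless.

Yes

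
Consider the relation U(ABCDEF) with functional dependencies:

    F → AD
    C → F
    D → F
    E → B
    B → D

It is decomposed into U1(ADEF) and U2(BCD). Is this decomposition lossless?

No

Common attributes: U1 ∩ U2 = {D}.
Closure of {D}: D → F applies, adding F; F → AD applies, adding A. So (D)⁺ = {ADF}.
The closure contains neither all of U1 = {ADEF} nor all of U2 = {BCD}, so the common attributes are not a superkey of either fragment. The join is lossy.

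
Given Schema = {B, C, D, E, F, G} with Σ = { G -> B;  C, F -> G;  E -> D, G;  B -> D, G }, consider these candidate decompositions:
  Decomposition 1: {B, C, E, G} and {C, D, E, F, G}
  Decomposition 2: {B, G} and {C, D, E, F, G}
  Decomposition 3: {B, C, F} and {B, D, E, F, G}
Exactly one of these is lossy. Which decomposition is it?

Decomposition 1: common = {C, E, G}, closure = {B, C, D, E, G} → lossless.
Decomposition 2: common = {G}, closure = {B, D, G} → lossless.
Decomposition 3: common = {B, F}, closure = {B, D, F, G} → lossy.

Decomposition 3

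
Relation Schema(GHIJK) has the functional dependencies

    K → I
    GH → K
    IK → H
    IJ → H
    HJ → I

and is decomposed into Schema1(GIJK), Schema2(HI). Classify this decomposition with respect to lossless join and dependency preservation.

Lossless test: (I)⁺ = {I}, which is a superkey of neither fragment — lossy.
Dependency preservation: the restricted closure of {GH} across the fragments never reaches {K}, so GH → K cannot be enforced without a join — not preserved.

lossy and not dependency-preserving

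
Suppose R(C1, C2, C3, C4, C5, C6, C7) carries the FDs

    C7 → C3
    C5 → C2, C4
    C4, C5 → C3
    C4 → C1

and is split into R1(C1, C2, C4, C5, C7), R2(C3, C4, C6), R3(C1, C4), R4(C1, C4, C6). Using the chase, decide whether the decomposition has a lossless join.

Chase test. Columns are C1, C2, C3, C4, C5, C6, C7; row i has aⱼ where attribute j ∈ Ri, else bᵢⱼ.
Initial tableau (one row per fragment):
  row 1: a1 a2 b13 a4 a5 b16 a7
  row 2: b21 b22 a3 a4 b25 a6 b27
  row 3: a1 b32 b33 a4 b35 b36 b37
  row 4: a1 b42 b43 a4 b45 a6 b47
Rows 1 and 2 agree on C4; apply C4→C1 and equate their C1 entries.
No row becomes fully distinguished — the join is lossy.

No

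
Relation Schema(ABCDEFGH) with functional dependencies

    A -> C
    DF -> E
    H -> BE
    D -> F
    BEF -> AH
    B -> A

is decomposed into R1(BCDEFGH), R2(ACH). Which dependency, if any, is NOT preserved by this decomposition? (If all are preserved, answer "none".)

Check B → A: no single fragment contains all of {AB}, and the restricted closure of {B} across the fragments never reaches {A}.
A → C is preserved.
DF → E is preserved.
H → BE is preserved.
D → F is preserved.
BEF → AH is preserved.

B -> A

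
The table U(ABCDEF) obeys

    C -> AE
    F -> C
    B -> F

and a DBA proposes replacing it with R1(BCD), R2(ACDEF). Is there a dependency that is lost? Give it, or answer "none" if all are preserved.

Check B → F: no single fragment contains all of {BF}, and the restricted closure of {B} across the fragments never reaches {F}.
C → AE is preserved.
F → C is preserved.

B -> F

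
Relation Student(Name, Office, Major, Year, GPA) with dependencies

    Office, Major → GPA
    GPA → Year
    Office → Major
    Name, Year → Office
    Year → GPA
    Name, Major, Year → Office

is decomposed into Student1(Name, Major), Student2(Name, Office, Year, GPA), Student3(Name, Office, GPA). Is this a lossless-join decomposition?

Chase test. Columns are Name, Office, Major, Year, GPA; row i has aⱼ where attribute j ∈ Studenti, else bᵢⱼ.
Initial tableau (one row per fragment):
  row 1: a1 b12 a3 b14 b15
  row 2: a1 a2 b23 a4 a5
  row 3: a1 a2 b33 b34 a5
Rows 2 and 3 agree on GPA; apply GPA→Year and equate their Year entries.
Rows 2 and 3 agree on Office; apply Office→Major and equate their Major entries.
No row becomes fully distinguished — the join is lossy.

No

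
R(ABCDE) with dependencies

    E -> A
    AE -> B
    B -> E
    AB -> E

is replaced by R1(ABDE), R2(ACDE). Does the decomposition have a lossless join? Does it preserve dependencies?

Lossless test: (ADE)⁺ = {ABDE}, which contains all of one fragment — lossless.
Dependency preservation: every FD's attributes lie within a single fragment, so each can be enforced locally — preserved.

lossless and dependency-preserving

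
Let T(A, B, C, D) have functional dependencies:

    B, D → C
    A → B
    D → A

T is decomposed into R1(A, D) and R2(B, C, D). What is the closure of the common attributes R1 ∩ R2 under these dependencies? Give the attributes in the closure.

R1 ∩ R2 = {D}.
D → A applies, adding A
A → B applies, adding B
B, D → C applies, adding C
Closure: {A, B, C, D}.

A, B, C, D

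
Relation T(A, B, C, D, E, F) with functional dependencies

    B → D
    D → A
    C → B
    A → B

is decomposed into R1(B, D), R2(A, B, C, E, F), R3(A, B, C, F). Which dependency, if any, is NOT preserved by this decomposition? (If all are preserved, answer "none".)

none

B → D lies within R1.
D → A: restricted closure across fragments reaches A.
C → B lies within R2.
A → B lies within R2.
Every dependency is enforceable on the fragments, so the decomposition is dependency-preserving.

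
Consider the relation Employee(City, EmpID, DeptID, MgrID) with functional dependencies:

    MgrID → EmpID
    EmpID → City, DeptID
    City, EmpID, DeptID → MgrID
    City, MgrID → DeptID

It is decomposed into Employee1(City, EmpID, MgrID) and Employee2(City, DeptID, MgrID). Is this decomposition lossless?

Common attributes: Employee1 ∩ Employee2 = {City, MgrID}.
Closure of {City, MgrID}: MgrID → EmpID applies, adding EmpID; EmpID → City, DeptID applies, adding DeptID. So (City, MgrID)⁺ = {City, EmpID, DeptID, MgrID}.
This closure contains every attribute of Employee1, so Employee1 ∩ Employee2 → Employee1. The join is lossless.

Yes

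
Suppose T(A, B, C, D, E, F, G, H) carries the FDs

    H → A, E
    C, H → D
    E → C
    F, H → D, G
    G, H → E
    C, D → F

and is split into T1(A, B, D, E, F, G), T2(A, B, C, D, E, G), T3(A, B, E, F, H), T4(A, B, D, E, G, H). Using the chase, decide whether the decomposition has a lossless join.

Yes

Chase test. Columns are A, B, C, D, E, F, G, H; row i has aⱼ where attribute j ∈ Ti, else bᵢⱼ.
Initial tableau (one row per fragment):
  row 1: a1 a2 b13 a4 a5 a6 a7 b18
  row 2: a1 a2 a3 a4 a5 b26 a7 b28
  row 3: a1 a2 b33 b34 a5 a6 b37 a8
  row 4: a1 a2 b43 a4 a5 b46 a7 a8
Rows 1 and 2 agree on E; apply E→C and equate their C entries.
Rows 1 and 3 agree on E; apply E→C and equate their C entries.
Rows 1 and 4 agree on E; apply E→C and equate their C entries.
Rows 1 and 2 agree on C, D; apply C, D→F and equate their F entries.
Rows 1 and 4 agree on C, D; apply C, D→F and equate their F entries.
Rows 3 and 4 agree on C, H; apply C, H→D and equate their D entries.
Rows 3 and 4 agree on F, H; apply F, H→D, G and equate their D, G entries.
Row 3 is now all distinguished symbols — the join is lossless.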